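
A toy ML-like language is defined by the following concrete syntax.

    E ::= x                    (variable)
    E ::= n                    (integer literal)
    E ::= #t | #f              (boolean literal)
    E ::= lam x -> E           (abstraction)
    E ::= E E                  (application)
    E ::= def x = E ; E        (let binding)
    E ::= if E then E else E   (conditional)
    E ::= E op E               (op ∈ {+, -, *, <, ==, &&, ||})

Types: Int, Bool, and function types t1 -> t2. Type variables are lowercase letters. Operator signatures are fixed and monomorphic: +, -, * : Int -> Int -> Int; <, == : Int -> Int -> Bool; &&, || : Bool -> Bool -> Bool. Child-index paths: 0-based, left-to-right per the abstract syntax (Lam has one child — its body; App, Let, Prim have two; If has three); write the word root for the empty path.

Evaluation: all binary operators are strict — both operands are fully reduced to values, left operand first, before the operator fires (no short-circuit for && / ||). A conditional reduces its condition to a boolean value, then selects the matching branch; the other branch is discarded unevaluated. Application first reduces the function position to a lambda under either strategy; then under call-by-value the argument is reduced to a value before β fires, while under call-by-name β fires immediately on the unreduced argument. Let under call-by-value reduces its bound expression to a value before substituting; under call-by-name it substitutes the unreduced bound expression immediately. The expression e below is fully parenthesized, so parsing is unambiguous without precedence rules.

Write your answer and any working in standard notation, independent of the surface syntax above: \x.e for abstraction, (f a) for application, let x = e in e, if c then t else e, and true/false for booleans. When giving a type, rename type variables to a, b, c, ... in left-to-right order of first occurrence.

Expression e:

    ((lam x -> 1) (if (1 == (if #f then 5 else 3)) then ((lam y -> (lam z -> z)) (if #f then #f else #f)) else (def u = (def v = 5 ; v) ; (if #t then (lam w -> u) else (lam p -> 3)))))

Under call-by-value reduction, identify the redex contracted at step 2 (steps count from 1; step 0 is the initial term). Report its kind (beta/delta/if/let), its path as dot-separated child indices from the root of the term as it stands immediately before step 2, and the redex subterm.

Working:
step 0: ((\x.1) (if (1 == (if false then 5 else 3)) then ((\y.(\z.z)) (if false then false else false)) else (let u = (let v = 5 in v) in (if true then (\w.u) else (\p.3)))))
step 1: [if@1.0.1] ((\x.1) (if (1 == 3) then ((\y.(\z.z)) (if false then false else false)) else (let u = (let v = 5 in v) in (if true then (\w.u) else (\p.3)))))
step 2: [delta@1.0] ((\x.1) (if false then ((\y.(\z.z)) (if false then false else false)) else (let u = (let v = 5 in v) in (if true then (\w.u) else (\p.3)))))

Answer: delta at 1.0 : (1 == 3)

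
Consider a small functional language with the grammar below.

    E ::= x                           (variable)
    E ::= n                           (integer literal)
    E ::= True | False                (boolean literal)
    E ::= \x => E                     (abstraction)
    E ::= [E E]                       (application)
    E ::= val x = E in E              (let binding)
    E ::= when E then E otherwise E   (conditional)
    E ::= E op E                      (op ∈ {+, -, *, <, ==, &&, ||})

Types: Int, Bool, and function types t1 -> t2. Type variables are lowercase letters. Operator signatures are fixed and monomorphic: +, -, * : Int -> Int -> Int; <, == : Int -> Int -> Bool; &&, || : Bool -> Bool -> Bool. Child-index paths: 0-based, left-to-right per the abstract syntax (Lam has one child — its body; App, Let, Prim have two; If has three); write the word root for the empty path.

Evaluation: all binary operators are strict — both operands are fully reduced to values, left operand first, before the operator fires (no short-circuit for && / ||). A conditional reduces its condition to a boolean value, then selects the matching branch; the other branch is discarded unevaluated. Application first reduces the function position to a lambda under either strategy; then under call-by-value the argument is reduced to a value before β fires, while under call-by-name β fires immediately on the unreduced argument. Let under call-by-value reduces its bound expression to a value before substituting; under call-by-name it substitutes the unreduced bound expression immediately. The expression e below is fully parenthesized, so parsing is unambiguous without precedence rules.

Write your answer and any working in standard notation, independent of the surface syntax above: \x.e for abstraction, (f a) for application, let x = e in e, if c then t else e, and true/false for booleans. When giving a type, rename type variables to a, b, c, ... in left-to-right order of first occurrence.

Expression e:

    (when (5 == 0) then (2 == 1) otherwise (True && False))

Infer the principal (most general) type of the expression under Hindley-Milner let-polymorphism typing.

Derivation:
  unify Int ~ Int
  unify Int ~ Int
  unify Bool ~ Bool
  unify Int ~ Int
  unify Int ~ Int
  unify Bool ~ Bool
  unify Bool ~ Bool
  unify Bool ~ Bool

Answer: Bool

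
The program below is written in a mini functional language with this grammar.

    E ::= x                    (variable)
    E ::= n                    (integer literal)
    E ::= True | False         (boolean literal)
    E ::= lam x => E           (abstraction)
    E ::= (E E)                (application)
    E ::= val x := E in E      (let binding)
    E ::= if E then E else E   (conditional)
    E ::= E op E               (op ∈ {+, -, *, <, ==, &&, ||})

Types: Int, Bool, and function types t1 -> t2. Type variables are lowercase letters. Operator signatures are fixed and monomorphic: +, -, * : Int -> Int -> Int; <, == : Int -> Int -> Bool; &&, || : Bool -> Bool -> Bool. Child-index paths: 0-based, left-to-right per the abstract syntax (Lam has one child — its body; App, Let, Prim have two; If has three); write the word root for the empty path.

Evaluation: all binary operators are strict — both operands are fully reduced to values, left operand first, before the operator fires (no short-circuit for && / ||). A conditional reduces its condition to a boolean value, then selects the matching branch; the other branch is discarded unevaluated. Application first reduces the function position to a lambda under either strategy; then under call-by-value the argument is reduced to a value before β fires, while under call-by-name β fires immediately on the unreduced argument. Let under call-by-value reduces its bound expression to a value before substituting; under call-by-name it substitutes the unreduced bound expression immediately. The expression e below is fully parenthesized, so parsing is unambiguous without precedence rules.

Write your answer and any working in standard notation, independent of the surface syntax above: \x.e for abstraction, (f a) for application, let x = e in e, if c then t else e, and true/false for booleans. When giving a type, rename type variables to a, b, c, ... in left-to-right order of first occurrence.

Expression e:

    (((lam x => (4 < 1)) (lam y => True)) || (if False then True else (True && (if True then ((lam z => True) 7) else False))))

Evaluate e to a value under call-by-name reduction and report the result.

Working:
step 0: (((\x.(4 < 1)) (\y.true)) || (if false then true else (true && (if true then ((\z.true) 7) else false))))
step 1: [beta@0] ((4 < 1) || (if false then true else (true && (if true then ((\z.true) 7) else false))))
step 2: [delta@0] (false || (if false then true else (true && (if true then ((\z.true) 7) else false))))
step 3: [if@1] (false || (true && (if true then ((\z.true) 7) else false)))
step 4: [if@1.1] (false || (true && ((\z.true) 7)))
step 5: [beta@1.1] (false || (true && true))
step 6: [delta@1] (false || true)
step 7: [delta@root] true

Answer: true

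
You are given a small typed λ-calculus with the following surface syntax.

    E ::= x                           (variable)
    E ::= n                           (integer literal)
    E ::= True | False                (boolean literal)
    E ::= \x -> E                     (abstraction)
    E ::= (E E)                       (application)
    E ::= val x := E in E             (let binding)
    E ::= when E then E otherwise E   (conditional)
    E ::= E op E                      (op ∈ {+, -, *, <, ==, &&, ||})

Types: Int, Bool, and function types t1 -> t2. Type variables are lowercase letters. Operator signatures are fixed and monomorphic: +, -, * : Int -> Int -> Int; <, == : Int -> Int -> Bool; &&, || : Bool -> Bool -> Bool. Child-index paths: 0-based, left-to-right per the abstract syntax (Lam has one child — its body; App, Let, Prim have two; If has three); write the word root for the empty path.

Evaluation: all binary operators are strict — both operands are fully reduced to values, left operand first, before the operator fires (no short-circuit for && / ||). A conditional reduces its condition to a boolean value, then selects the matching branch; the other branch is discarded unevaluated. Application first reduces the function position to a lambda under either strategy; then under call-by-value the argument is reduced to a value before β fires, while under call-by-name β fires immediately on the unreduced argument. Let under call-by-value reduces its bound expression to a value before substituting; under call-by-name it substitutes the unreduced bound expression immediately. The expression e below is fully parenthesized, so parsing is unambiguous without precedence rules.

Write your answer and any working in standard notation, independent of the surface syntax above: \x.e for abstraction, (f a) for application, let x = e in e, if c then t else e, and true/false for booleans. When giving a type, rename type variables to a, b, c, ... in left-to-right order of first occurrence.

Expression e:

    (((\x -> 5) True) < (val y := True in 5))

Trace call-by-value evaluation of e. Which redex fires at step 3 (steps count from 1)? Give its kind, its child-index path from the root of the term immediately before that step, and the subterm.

Working:
step 0: (((\x.5) true) < (let y = true in 5))
step 1: [beta@0] (5 < (let y = true in 5))
step 2: [let@1] (5 < 5)
step 3: [delta@root] false

Answer: delta at root : (5 < 5)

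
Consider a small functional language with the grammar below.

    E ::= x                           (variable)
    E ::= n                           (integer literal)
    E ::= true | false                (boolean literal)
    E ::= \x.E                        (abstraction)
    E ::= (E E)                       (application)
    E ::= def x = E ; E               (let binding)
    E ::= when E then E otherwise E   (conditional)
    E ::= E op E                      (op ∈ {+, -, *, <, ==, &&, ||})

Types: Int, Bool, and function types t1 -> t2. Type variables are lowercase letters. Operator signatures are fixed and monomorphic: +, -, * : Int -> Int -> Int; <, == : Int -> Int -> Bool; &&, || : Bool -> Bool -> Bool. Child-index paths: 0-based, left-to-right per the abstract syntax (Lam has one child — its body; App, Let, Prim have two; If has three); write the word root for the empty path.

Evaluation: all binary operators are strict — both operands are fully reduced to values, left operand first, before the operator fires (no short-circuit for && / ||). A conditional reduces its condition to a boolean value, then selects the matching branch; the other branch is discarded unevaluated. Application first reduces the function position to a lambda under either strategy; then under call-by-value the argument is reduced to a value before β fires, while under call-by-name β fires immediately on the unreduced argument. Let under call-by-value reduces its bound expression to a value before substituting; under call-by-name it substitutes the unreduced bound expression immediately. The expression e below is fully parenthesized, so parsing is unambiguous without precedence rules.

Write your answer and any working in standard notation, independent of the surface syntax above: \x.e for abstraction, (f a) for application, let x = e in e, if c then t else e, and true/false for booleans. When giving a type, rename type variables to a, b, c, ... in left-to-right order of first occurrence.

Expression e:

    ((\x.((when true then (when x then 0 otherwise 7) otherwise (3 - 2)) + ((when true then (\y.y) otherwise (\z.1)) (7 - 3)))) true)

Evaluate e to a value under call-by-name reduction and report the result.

Working:
step 0: ((\x.((if true then (if x then 0 else 7) else (3 - 2)) + ((if true then (\y.y) else (\z.1)) (7 - 3)))) true)
step 1: [beta@root] ((if true then (if true then 0 else 7) else (3 - 2)) + ((if true then (\y.y) else (\z.1)) (7 - 3)))
step 2: [if@0] ((if true then 0 else 7) + ((if true then (\y.y) else (\z.1)) (7 - 3)))
step 3: [if@0] (0 + ((if true then (\y.y) else (\z.1)) (7 - 3)))
step 4: [if@1.0] (0 + ((\y.y) (7 - 3)))
step 5: [beta@1] (0 + (7 - 3))
step 6: [delta@1] (0 + 4)
step 7: [delta@root] 4

Answer: 4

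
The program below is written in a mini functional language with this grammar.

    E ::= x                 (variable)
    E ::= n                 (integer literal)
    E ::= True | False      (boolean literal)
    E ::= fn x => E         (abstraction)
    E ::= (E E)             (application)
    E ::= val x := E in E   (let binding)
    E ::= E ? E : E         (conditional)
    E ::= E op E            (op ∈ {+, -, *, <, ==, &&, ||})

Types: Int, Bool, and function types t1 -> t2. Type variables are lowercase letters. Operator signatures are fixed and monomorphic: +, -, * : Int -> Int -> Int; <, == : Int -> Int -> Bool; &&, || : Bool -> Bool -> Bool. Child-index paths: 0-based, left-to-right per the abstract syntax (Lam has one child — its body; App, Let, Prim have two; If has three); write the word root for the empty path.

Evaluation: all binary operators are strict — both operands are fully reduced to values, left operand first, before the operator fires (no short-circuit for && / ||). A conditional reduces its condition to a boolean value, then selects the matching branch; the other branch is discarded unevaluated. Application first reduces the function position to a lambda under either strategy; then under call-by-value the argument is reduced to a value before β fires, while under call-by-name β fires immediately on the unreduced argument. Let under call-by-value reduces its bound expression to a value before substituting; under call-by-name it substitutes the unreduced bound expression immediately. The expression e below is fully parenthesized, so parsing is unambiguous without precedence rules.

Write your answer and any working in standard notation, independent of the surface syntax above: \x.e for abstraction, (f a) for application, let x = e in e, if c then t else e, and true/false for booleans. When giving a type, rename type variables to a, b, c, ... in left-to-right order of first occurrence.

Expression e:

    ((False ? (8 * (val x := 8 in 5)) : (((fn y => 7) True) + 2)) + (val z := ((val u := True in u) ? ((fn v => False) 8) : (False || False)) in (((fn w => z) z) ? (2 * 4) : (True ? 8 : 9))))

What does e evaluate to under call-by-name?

Working:
step 0: ((if false then (8 * (let x = 8 in 5)) else (((\y.7) true) + 2)) + (let z = (if (let u = true in u) then ((\v.false) 8) else (false || false)) in (if ((\w.z) z) then (2 * 4) else (if true then 8 else 9))))
step 1: [if@0] ((((\y.7) true) + 2) + (let z = (if (let u = true in u) then ((\v.false) 8) else (false || false)) in (if ((\w.z) z) then (2 * 4) else (if true then 8 else 9))))
step 2: [beta@0.0] ((7 + 2) + (let z = (if (let u = true in u) then ((\v.false) 8) else (false || false)) in (if ((\w.z) z) then (2 * 4) else (if true then 8 else 9))))
step 3: [delta@0] (9 + (let z = (if (let u = true in u) then ((\v.false) 8) else (false || false)) in (if ((\w.z) z) then (2 * 4) else (if true then 8 else 9))))
step 4: [let@1] (9 + (if ((\w.(if (let u = true in u) then ((\v.false) 8) else (false || false))) (if (let u = true in u) then ((\v.false) 8) else (false || false))) then (2 * 4) else (if true then 8 else 9)))
step 5: [beta@1.0] (9 + (if (if (let u = true in u) then ((\v.false) 8) else (false || false)) then (2 * 4) else (if true then 8 else 9)))
step 6: [let@1.0.0] (9 + (if (if true then ((\v.false) 8) else (false || false)) then (2 * 4) else (if true then 8 else 9)))
step 7: [if@1.0] (9 + (if ((\v.false) 8) then (2 * 4) else (if true then 8 else 9)))
step 8: [beta@1.0] (9 + (if false then (2 * 4) else (if true then 8 else 9)))
step 9: [if@1] (9 + (if true then 8 else 9))
step 10: [if@1] (9 + 8)
step 11: [delta@root] 17

Answer: 17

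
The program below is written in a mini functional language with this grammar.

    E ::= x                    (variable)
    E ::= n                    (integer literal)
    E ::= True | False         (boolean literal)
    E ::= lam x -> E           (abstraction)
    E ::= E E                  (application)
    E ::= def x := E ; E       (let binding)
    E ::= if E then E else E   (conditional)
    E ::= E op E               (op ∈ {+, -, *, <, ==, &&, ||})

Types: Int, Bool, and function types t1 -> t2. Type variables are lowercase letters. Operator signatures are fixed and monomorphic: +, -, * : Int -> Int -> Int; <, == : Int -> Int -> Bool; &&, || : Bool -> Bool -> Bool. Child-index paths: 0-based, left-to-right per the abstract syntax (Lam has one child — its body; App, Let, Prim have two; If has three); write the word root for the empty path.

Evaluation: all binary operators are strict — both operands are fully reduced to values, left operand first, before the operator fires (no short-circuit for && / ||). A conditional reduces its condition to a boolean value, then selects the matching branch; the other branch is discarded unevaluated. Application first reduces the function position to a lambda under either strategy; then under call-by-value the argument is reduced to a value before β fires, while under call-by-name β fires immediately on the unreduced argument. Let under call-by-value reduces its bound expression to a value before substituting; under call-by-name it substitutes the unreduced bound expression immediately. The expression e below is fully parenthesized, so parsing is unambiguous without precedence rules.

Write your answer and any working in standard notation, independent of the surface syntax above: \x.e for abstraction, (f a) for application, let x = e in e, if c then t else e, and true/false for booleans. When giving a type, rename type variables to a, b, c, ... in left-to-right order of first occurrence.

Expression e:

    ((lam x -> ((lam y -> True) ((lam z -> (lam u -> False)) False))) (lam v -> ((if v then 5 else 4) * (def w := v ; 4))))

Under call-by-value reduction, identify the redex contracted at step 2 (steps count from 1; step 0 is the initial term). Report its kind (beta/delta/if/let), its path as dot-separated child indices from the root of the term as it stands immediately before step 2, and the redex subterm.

Answer: beta at 1 : ((\z.(\u.false)) false)

Trace:
step 0: ((\x.((\y.true) ((\z.(\u.false)) false))) (\v.((if v then 5 else 4) * (let w = v in 4))))
step 1: [beta@root] ((\y.true) ((\z.(\u.false)) false))
step 2: [beta@1] ((\y.true) (\u.false))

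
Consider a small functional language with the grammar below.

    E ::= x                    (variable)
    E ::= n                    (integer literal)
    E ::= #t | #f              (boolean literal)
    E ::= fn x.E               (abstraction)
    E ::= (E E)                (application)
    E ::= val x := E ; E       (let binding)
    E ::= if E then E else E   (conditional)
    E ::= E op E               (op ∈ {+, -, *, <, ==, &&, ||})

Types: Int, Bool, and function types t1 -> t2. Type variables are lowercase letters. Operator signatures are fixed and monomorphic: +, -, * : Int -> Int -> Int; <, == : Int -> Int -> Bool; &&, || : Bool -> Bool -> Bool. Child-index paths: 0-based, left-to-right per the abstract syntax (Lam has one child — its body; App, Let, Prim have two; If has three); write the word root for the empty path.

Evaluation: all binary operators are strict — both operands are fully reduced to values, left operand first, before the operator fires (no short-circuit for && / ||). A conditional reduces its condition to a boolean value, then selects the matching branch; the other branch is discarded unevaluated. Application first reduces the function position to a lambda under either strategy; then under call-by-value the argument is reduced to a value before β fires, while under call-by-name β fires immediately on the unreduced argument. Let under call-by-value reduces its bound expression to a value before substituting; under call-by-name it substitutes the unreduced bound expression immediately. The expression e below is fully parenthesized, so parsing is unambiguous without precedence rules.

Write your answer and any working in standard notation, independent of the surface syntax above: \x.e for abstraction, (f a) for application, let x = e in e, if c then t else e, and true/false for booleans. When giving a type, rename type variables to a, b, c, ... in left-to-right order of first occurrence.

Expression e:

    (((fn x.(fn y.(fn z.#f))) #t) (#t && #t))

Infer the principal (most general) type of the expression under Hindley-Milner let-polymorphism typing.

Derivation:
\z._ : c -> Bool
\y._ : b -> c -> Bool
\x._ : a -> b -> c -> Bool
  unify a -> b -> c -> Bool ~ Bool -> d
  unify a ~ Bool
  unify b -> c -> Bool ~ d
_ _ : b -> c -> Bool
  unify Bool ~ Bool
  unify Bool ~ Bool
  unify b -> c -> Bool ~ Bool -> e
  unify b ~ Bool
  unify c -> Bool ~ e
_ _ : c -> Bool

Answer: a -> Bool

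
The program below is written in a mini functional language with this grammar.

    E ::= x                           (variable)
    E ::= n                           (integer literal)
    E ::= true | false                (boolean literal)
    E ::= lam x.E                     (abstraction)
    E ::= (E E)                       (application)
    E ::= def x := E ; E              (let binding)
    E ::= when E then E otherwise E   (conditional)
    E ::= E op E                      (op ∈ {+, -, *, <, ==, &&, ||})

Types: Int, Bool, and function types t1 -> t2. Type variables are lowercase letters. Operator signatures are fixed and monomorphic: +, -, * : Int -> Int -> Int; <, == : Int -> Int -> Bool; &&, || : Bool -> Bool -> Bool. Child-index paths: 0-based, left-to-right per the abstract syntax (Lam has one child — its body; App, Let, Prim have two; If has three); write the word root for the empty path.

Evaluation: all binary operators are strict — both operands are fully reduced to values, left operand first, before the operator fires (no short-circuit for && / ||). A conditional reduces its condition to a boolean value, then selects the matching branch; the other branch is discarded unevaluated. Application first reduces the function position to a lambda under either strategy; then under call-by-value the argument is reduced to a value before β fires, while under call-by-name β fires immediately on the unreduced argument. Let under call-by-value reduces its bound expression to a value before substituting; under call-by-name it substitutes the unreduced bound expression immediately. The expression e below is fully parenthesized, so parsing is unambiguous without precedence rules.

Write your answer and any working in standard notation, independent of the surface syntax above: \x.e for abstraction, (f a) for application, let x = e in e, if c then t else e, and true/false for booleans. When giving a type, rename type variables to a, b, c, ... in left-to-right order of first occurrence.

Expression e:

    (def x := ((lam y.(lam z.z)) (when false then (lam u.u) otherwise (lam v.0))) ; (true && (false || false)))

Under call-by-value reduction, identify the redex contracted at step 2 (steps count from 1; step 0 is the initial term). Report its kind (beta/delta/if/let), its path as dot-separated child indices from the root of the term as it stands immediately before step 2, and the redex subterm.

Answer: beta at 0 : ((\y.(\z.z)) (\v.0))

Derivation:
step 0: (let x = ((\y.(\z.z)) (if false then (\u.u) else (\v.0))) in (true && (false || false)))
step 1: [if@0.1] (let x = ((\y.(\z.z)) (\v.0)) in (true && (false || false)))
step 2: [beta@0] (let x = (\z.z) in (true && (false || false)))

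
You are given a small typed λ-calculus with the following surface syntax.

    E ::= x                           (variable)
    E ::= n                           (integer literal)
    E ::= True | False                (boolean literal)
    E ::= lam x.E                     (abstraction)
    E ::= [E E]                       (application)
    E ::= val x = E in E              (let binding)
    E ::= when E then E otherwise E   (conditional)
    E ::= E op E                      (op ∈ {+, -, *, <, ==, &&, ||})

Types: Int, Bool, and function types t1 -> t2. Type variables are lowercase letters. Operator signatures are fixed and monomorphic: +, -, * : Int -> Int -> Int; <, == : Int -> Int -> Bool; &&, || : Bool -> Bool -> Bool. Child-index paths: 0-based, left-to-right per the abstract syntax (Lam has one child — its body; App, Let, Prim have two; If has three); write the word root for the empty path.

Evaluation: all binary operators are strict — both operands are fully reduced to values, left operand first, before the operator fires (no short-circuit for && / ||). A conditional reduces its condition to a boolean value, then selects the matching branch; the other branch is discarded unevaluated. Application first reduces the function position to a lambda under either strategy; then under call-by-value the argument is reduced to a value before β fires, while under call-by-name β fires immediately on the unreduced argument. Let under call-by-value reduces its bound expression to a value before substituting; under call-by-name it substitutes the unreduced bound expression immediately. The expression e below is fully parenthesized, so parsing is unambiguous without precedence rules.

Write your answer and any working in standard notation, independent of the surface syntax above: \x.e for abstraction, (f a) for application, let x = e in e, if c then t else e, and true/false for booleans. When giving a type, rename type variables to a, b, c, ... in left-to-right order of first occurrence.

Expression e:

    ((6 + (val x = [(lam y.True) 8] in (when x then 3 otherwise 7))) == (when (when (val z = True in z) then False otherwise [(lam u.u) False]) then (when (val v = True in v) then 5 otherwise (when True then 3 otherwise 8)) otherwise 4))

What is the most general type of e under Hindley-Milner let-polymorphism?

Answer: Bool

Trace:
  unify Int ~ Int
\y._ : a -> Bool
  unify a -> Bool ~ Int -> b
  unify a ~ Int
  unify Bool ~ b
_ _ : Bool
let x : Bool
x : Bool
  unify Bool ~ Bool
  unify Int ~ Int
  unify Int ~ Int
  unify Int ~ Int
let z : Bool
z : Bool
  unify Bool ~ Bool
u : c
\u._ : c -> c
  unify c -> c ~ Bool -> d
  unify c ~ Bool
  unify Bool ~ d
_ _ : Bool
  unify Bool ~ Bool
  unify Bool ~ Bool
let v : Bool
v : Bool
  unify Bool ~ Bool
  unify Bool ~ Bool
  unify Int ~ Int
  unify Int ~ Int
  unify Int ~ Int
  unify Int ~ Int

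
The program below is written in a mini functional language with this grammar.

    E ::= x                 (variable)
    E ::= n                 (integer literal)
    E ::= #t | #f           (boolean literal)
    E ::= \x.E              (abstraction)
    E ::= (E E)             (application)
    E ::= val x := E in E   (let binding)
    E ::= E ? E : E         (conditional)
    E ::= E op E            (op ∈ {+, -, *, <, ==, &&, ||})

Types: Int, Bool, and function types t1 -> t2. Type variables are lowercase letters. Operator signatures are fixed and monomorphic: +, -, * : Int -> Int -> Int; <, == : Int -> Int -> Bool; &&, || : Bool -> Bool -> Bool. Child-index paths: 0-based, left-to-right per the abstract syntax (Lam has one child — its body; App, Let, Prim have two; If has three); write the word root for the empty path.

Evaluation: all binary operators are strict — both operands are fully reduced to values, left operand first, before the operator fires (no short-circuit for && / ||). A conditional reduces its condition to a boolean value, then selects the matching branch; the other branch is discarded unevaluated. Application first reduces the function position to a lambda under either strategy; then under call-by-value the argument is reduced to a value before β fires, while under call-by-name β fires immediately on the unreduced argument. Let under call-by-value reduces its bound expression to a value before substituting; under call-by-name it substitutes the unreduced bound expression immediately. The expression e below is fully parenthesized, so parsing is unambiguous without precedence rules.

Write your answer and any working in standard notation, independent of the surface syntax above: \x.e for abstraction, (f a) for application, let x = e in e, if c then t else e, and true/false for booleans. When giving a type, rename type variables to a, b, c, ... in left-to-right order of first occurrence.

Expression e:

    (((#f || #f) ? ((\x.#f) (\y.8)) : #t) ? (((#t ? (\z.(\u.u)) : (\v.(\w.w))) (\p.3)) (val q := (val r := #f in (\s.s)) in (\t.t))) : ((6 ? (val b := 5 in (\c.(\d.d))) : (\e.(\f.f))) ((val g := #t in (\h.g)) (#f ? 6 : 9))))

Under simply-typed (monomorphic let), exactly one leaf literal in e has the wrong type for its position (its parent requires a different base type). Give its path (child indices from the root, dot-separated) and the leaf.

Answer: 2.0.0 : 6

Working:
  unify Bool ~ Bool
  unify Bool ~ Bool
  unify Bool ~ Bool
\x._ : a -> Bool
\y._ : b -> Int
  unify a -> Bool ~ (b -> Int) -> c
  unify a ~ b -> Int
  unify Bool ~ c
_ _ : Bool
  unify Bool ~ Bool
  unify Bool ~ Bool
  unify Bool ~ Bool
u : e
\u._ : e -> e
\z._ : d -> e -> e
w : g
\w._ : g -> g
\v._ : f -> g -> g
  unify d -> e -> e ~ f -> g -> g
  unify d ~ f
  unify e -> e ~ g -> g
  unify e ~ g
  unify g ~ g
\p._ : h -> Int
  unify f -> g -> g ~ (h -> Int) -> i
  unify f ~ h -> Int
  unify g -> g ~ i
_ _ : g -> g
let r : Bool
s : j
\s._ : j -> j
let q : j -> j
t : k
\t._ : k -> k
  unify g -> g ~ (k -> k) -> l
  unify g ~ k -> k
  unify k -> k ~ l
_ _ : k -> k
  unify Int ~ Bool
  FAIL: mismatch Int ~ Bool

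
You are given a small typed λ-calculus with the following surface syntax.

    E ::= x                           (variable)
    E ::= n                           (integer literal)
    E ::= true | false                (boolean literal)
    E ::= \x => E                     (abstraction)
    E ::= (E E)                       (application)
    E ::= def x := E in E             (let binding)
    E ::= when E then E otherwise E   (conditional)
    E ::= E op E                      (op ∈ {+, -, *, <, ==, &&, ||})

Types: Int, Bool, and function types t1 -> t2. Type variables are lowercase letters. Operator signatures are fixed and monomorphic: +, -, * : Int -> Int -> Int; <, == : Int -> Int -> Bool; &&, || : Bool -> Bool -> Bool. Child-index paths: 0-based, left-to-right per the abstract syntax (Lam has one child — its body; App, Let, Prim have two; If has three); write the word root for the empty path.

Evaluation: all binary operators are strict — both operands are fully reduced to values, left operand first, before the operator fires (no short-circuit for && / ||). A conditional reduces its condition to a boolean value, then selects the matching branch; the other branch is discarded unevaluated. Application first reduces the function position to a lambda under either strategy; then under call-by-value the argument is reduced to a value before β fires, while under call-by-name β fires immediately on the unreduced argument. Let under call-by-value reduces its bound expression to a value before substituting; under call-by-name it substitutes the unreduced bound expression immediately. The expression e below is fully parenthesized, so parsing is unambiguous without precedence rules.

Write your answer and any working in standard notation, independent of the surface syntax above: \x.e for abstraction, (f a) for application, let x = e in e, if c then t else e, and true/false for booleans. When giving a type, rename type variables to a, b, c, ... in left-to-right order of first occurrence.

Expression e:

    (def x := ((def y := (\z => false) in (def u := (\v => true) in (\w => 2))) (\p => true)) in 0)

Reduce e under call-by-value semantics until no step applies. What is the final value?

Trace:
step 0: (let x = ((let y = (\z.false) in (let u = (\v.true) in (\w.2))) (\p.true)) in 0)
step 1: [let@0.0] (let x = ((let u = (\v.true) in (\w.2)) (\p.true)) in 0)
step 2: [let@0.0] (let x = ((\w.2) (\p.true)) in 0)
step 3: [beta@0] (let x = 2 in 0)
step 4: [let@root] 0

Answer: 0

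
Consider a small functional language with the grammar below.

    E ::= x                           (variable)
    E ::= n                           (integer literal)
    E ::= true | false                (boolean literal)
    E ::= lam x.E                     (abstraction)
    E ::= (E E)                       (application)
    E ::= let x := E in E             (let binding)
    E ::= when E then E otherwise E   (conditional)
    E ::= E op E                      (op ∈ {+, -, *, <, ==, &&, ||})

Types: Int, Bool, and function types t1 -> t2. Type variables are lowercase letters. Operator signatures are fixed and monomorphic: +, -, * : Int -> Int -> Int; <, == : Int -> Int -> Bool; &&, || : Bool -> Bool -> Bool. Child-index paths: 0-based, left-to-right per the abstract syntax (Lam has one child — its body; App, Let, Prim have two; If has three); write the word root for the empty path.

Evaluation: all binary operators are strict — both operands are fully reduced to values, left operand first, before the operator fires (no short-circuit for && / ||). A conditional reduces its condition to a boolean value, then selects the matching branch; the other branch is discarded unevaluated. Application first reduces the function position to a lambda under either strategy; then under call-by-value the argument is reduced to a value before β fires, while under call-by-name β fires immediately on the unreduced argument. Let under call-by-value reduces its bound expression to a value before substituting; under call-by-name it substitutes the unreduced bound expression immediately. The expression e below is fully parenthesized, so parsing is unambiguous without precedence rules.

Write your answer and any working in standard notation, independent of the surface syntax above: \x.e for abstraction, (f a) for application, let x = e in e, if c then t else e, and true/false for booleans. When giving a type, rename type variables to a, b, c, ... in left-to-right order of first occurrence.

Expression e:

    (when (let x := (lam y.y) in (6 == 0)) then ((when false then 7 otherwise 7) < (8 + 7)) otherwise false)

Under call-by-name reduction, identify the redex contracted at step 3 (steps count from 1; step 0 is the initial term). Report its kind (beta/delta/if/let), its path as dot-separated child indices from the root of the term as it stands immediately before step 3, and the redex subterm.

Derivation:
step 0: (if (let x = (\y.y) in (6 == 0)) then ((if false then 7 else 7) < (8 + 7)) else false)
step 1: [let@0] (if (6 == 0) then ((if false then 7 else 7) < (8 + 7)) else false)
step 2: [delta@0] (if false then ((if false then 7 else 7) < (8 + 7)) else false)
step 3: [if@root] false

Answer: if at root : (if false then ((if false then 7 else 7) < (8 + 7)) else false)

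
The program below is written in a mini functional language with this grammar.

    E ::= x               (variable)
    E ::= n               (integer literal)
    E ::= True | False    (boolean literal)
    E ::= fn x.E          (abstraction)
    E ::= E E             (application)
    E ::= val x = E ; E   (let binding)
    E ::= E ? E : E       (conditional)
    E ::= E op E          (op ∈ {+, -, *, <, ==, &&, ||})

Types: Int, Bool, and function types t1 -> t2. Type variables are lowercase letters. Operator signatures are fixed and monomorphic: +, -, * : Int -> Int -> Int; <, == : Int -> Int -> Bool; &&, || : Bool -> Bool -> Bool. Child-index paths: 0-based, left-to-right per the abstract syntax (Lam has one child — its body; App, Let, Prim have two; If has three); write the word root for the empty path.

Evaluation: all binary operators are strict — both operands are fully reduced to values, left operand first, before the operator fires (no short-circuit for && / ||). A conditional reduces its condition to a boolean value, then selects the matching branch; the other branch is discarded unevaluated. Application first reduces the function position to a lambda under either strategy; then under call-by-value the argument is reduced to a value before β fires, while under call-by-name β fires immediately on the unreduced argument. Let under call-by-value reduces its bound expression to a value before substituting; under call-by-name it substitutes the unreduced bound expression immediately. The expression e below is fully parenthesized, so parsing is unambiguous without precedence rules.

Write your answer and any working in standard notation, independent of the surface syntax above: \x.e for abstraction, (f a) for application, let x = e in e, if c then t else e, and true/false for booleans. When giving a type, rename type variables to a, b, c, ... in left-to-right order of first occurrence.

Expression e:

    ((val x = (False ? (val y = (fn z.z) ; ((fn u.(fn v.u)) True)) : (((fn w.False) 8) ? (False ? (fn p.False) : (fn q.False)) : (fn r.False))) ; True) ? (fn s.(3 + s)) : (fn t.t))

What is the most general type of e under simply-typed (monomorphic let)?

Derivation:
  unify Bool ~ Bool
z : a
\z._ : a -> a
let y : a -> a
u : b
\v._ : c -> b
\u._ : b -> c -> b
  unify b -> c -> b ~ Bool -> d
  unify b ~ Bool
  unify c -> Bool ~ d
_ _ : c -> Bool
\w._ : e -> Bool
  unify e -> Bool ~ Int -> f
  unify e ~ Int
  unify Bool ~ f
_ _ : Bool
  unify Bool ~ Bool
  unify Bool ~ Bool
\p._ : g -> Bool
\q._ : h -> Bool
  unify g -> Bool ~ h -> Bool
  unify g ~ h
  unify Bool ~ Bool
\r._ : i -> Bool
  unify h -> Bool ~ i -> Bool
  unify h ~ i
  unify Bool ~ Bool
  unify c -> Bool ~ i -> Bool
  unify c ~ i
  unify Bool ~ Bool
let x : i -> Bool
  unify Bool ~ Bool
  unify Int ~ Int
s : j
  unify j ~ Int
\s._ : Int -> Int
t : k
\t._ : k -> k
  unify Int -> Int ~ k -> k
  unify Int ~ k
  unify Int ~ Int

Answer: Int -> Int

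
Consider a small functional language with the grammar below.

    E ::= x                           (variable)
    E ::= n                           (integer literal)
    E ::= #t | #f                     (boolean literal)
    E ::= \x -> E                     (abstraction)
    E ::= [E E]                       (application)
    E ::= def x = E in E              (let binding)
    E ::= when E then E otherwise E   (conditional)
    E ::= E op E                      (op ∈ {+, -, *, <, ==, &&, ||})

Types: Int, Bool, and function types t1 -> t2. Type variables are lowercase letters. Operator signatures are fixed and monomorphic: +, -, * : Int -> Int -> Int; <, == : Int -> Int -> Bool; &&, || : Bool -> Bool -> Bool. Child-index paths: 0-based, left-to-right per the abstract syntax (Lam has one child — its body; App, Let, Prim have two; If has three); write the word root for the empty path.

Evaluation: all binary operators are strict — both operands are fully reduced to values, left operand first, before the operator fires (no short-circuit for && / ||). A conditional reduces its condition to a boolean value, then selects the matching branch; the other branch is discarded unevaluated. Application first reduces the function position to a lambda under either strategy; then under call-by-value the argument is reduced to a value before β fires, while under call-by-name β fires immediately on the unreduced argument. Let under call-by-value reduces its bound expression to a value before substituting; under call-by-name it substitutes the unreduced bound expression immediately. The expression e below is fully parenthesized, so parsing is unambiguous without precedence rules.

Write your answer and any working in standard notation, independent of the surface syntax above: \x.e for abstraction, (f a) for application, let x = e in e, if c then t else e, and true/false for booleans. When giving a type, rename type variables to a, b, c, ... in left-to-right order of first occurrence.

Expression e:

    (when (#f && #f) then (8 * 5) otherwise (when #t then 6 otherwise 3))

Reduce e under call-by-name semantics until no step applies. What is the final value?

Trace:
step 0: (if (false && false) then (8 * 5) else (if true then 6 else 3))
step 1: [delta@0] (if false then (8 * 5) else (if true then 6 else 3))
step 2: [if@root] (if true then 6 else 3)
step 3: [if@root] 6

Answer: 6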